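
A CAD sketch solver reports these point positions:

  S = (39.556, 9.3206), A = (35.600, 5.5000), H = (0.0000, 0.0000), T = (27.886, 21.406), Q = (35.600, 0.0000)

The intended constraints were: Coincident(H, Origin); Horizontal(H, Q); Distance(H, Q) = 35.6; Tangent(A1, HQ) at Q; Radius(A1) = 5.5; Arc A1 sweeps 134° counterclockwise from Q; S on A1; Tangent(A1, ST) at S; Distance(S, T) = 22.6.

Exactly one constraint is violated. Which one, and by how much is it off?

Distance(S, T) = 22.6 — off by 5.80.

H = (0.00, 0.00) ✓; H.y = 0.00, Q.y = 0.00 ✓; |HQ| = 35.60 ✓; ∠(AQ, QH) = 90.00° ✓; |AQ| = 5.500 ✓; bearing(A→S) − bearing(A→Q) = 134.0° ✓; |AS| = 5.500 ✓; ∠(AS, ST) = 90.00° ✓; |ST| = 16.80 ✗.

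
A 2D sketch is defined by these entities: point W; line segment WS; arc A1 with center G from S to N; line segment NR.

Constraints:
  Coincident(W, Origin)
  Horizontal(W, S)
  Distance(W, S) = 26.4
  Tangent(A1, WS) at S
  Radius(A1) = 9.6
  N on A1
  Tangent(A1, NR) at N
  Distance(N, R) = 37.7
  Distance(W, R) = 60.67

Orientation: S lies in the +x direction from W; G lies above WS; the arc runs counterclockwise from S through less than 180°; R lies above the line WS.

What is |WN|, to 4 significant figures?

37.03

W is at the origin; WS is horizontal with |WS| = 26.4 and S on the +x side, so S = (26.40, 0.000). Since A1 is tangent to WS there, GS ⟂ WS, so G = S + (0, 9.6) = (26.40, 9.600). Since GN ⟂ NR (tangency), |GR| = √(9.6² + 37.7²) = 38.90 regardless of where N sits on A1. So R lies on both circle(W, 60.67) and circle(G, 38.90); the above-WS intersection is R = (39.14, 46.36). N is the foot of the tangent from R: N = (35.97, 8.793).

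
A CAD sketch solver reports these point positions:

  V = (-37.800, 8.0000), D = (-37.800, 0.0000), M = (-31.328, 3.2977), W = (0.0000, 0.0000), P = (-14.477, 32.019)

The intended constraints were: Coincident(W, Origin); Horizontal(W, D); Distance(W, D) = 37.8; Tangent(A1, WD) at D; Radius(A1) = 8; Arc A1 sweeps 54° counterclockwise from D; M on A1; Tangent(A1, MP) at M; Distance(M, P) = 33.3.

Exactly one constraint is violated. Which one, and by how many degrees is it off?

Tangent(A1, MP) at M — off by 5.60°.

W = (0.00, 0.00) ✓; W.y = 0.00, D.y = 0.00 ✓; |WD| = 37.80 ✓; ∠(VD, DW) = 90.00° ✓; |VD| = 8.000 ✓; bearing(V→M) − bearing(V→D) = 54.00° ✓; |VM| = 8.000 ✓; ∠(VM, MP) = 84.40° ✗; |MP| = 33.30 ✓.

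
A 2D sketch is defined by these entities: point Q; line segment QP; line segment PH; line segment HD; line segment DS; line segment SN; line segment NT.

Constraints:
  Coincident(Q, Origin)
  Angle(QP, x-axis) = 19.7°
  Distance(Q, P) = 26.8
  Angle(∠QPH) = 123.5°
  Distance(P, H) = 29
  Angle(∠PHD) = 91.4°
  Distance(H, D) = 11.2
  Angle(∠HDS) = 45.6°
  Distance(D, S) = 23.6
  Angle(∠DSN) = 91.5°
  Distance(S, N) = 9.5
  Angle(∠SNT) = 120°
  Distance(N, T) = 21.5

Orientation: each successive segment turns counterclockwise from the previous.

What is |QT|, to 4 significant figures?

61.96

Q is at the origin; QP runs at 19.7° with length 26.8, so P = (25.23, 9.034). ∠QPH = 123.5° gives PH at 76.20° from the x-axis; with |PH| = 29.0, H = (32.15, 37.20). ∠PHD = 91.4° gives HD at 164.8° from the x-axis; with |HD| = 11.2, D = (21.34, 40.13). ∠HDS = 45.6° gives DS at -60.80° from the x-axis; with |DS| = 23.6, S = (32.85, 19.53). ∠DSN = 91.5° gives SN at 27.70° from the x-axis; with |SN| = 9.5, N = (41.27, 23.95). ∠SNT = 120.0° gives NT at 87.70° from the x-axis; with |NT| = 21.5, T = (42.13, 45.43). Then |QT| = |T − Q| = 61.96.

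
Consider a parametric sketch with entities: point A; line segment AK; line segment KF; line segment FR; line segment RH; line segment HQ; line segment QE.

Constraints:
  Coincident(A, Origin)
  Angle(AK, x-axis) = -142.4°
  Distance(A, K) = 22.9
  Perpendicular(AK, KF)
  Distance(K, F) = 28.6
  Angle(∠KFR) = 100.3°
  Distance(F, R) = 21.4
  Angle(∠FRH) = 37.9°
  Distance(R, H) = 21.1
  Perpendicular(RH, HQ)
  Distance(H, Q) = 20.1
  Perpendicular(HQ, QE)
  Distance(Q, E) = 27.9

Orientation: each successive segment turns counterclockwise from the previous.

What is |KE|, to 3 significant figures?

52.0

A is at the origin; AK runs at -142.4° with length 22.9, so K = (-18.1, -14.0). AK is perpendicular to KF, so KF runs at -52.4°; with |KF| = 28.6, F = (-0.693, -36.6). ∠KFR = 100.3° gives FR at 27.3° from the x-axis; with |FR| = 21.4, R = (18.3, -26.8). ∠FRH = 37.9° gives RH at 169° from the x-axis; with |RH| = 21.1, H = (-2.42, -22.9). RH is perpendicular to HQ, so HQ runs at -101°; with |HQ| = 20.1, Q = (-6.11, -42.7). HQ ⟂ QE, so QE runs at -10.6°; with |QE| = 27.9, E = (21.3, -47.8). Then |KE| = |E − K| = 52.0.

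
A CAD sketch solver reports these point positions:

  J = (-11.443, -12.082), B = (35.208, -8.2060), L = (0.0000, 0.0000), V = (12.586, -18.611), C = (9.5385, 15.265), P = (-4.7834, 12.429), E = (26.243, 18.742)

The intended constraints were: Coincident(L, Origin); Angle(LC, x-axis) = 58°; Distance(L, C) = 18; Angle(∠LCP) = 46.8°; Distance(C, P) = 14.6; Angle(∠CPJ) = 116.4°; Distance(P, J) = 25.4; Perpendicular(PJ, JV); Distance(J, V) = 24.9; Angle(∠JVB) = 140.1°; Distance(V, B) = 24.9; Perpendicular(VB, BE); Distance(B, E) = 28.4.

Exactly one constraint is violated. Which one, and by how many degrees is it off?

Perpendicular(VB, BE) — off by 6.30°.

L = (0.00, 0.00) ✓; LC at 58.00° ✓; |LC| = 18.00 ✓; ∠LCP = 46.80° ✓; |CP| = 14.60 ✓; ∠CPJ = 116.4° ✓; |PJ| = 25.40 ✓; ∠(PJ, JV) = 90.00° ✓; |JV| = 24.90 ✓; ∠JVB = 140.1° ✓; |VB| = 24.90 ✓; ∠(VB, BE) = 83.70° ✗; |BE| = 28.40 ✓.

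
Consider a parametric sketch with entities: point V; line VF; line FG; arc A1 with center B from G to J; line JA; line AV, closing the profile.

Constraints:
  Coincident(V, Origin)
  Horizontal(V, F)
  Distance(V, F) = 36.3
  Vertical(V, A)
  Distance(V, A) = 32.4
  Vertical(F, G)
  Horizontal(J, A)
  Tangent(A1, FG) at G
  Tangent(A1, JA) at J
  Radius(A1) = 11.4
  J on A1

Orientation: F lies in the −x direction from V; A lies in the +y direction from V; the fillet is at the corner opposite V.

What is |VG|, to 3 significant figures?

41.9

V is at the origin; V and F share the same y with |VF| = 36.3 and F on the −x side, so F = (-36.3, 0.00). V and A share the same x with |VA| = 32.4 and A on the +y side, so A = (0.00, 32.4). The virtual corner opposite V is at (-36.3, 32.4). Since A1 is tangent to FG there, BG ⟂ FG and since A1 is tangent to JA there, BJ ⟂ JA, with radius 11.4, so the center B sits 11.4 in from both sides at B = (-24.9, 21.0). That places the tangent points at G = (-36.3, 21.0) on FG and J = (-24.9, 32.4) on JA. Then |VG| = |G − V| = 41.9.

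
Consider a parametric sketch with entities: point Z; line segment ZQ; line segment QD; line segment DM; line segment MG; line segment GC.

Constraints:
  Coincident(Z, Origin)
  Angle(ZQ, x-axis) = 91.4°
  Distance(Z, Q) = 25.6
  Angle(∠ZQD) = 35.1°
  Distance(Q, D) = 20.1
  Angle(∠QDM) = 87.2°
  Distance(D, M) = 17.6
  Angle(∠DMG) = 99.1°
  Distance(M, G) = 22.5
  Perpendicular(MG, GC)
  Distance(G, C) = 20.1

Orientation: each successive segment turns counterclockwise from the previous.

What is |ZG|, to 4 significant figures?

24.65

Z is at the origin; ZQ runs at 91.4° with length 25.6, so Q = (-0.6255, 25.59). ∠ZQD = 35.1° gives QD at -123.7° from the x-axis; with |QD| = 20.1, D = (-11.78, 8.870). ∠QDM = 87.2° gives DM at -30.90° from the x-axis; with |DM| = 17.6, M = (3.324, -0.1682). ∠DMG = 99.1° gives MG at 50.00° from the x-axis; with |MG| = 22.5, G = (17.79, 17.07). Then |ZG| = |G − Z| = 24.65.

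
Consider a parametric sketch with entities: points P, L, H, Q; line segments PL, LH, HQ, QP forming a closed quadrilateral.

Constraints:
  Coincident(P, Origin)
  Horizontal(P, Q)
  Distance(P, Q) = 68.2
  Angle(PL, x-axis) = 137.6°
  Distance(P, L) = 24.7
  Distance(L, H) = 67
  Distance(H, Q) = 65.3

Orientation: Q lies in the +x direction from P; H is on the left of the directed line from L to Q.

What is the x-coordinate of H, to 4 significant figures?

35.58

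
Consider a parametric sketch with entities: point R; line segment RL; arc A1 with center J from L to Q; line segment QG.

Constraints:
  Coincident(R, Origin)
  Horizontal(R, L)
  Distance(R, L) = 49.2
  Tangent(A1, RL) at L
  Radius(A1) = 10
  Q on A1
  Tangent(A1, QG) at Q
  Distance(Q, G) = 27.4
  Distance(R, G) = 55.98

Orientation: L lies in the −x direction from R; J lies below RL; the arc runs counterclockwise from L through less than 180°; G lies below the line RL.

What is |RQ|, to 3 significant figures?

59.4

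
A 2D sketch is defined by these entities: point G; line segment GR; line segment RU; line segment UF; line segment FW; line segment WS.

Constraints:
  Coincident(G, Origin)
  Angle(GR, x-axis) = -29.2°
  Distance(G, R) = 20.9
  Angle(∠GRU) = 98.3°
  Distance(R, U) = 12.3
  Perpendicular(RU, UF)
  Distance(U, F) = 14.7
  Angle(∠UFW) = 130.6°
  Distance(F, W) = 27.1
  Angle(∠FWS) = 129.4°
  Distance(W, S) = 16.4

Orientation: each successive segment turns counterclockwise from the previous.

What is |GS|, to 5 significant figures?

23.151

∠UFW = 130.6° gives FW at -168.10° from the x-axis; with |FW| = 27.1, W = (-12.448, 2.9226). ∠FWS = 129.4° gives WS at -117.50° from the x-axis; with |WS| = 16.4, S = (-20.021, -11.624). Then |GS| = |S − G| = 23.151.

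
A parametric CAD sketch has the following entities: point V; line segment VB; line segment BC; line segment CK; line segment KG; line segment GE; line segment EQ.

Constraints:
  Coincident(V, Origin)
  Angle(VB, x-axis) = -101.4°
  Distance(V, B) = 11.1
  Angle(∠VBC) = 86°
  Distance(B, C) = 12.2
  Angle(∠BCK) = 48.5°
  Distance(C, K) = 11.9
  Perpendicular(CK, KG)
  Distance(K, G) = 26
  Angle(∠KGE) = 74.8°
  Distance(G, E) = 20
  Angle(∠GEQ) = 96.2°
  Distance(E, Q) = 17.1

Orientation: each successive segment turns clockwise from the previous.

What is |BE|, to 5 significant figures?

19.359

V is at the origin; VB runs at -101.4° with length 11.1, so B = (-2.1940, -10.881). ∠VBC = 86.0° gives BC at 164.60° from the x-axis; with |BC| = 12.2, C = (-13.956, -7.6412). ∠BCK = 48.5° gives CK at 33.100° from the x-axis; with |CK| = 11.9, K = (-3.9871, -1.1426). The perpendicularity gives KG at right angles to CK, so KG runs at -56.900°; with |KG| = 26.0, G = (10.212, -22.923). ∠KGE = 74.8° gives GE at -162.10° from the x-axis; with |GE| = 20.0, E = (-8.8203, -29.070). Then |BE| = |E − B| = 19.359.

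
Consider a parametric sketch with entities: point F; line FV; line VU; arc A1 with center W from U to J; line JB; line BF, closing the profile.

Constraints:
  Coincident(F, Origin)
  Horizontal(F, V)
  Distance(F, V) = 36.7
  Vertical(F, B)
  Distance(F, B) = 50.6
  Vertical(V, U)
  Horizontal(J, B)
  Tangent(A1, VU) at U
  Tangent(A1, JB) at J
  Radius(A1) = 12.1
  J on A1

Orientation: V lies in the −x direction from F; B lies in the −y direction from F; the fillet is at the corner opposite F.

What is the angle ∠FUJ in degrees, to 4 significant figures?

91.37°

The virtual corner opposite F is at (-36.70, -50.60). Tangency of A1 to VU means the radius WU is perpendicular to VU and tangency of A1 to JB means the radius WJ is perpendicular to JB, with radius 12.1, so the center W sits 12.1 in from both sides at W = (-24.60, -38.50). That places the tangent points at U = (-36.70, -38.50) on VU and J = (-24.60, -50.60) on JB. Then cos ∠FUJ = UF·UJ / (|UF||UJ|), giving 91.37°.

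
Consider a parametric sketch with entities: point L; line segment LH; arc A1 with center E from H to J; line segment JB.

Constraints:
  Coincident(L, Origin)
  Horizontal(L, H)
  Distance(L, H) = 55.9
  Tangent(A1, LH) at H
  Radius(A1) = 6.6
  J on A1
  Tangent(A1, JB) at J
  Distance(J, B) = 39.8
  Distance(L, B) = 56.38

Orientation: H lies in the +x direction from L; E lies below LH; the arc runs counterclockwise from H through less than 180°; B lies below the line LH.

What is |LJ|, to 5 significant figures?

49.837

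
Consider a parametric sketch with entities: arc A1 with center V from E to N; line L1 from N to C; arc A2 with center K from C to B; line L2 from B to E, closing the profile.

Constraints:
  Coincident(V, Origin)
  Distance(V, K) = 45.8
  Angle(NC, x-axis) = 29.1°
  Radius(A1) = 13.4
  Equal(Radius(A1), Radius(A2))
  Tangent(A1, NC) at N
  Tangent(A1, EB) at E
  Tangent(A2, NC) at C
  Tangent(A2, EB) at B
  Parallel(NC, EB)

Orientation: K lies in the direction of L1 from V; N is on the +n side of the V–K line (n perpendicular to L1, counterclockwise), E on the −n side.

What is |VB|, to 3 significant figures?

47.7

The slot axis is L1's direction at 29.1°, so u = (cos 29.1°, sin 29.1°) = (0.874, 0.486) and n = (−sin 29.1°, cos 29.1°) = (-0.486, 0.874). V is at the origin and K lies 45.8 along u from V, so K = 45.8·u = (40.0, 22.3). Tangency of A1 to both parallel lines with radius 13.4 puts N and E at V ± 13.4·n: N = (-6.52, 11.7), E = (6.52, -11.7). Equal radii place C and B the same way about K: C = K + 13.4·n = (33.5, 34.0), B = K − 13.4·n = (46.5, 10.6). Then |VB| = |B − V| = 47.7.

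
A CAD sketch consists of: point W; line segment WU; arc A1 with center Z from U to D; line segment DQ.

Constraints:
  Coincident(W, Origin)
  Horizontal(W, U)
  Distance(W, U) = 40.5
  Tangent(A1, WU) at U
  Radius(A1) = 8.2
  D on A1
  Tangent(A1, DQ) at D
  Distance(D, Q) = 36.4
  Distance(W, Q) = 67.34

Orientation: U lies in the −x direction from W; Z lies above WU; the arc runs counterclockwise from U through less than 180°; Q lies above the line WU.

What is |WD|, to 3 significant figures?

35.5

Checks: |WU| = 40.50 ✓; |ZD| = 8.200 ✓; ∠(ZD, DQ) = 90.00° ✓; |DQ| = 36.40 ✓; |WQ| = 67.34 ✓.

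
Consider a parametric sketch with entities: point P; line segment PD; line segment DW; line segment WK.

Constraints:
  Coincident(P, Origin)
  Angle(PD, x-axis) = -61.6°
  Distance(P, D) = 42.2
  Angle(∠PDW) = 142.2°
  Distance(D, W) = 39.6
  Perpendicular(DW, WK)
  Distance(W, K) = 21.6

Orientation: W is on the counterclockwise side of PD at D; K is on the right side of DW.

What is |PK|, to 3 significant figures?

87.0

∠PDW = 142.2°, so DW runs at -61.6° + (180° − 142.2°) = -23.8° from the x-axis; with |DW| = 39.6, W = D + 39.6·(cos -23.8°, sin -23.8°) = (56.3, -53.1). The perpendicularity gives WK at right angles to DW; with |WK| = 21.6 on the right of DW, K = W + 21.6·(-0.404, -0.915) = (47.6, -72.9). Then |PK| = |K − P| = 87.0.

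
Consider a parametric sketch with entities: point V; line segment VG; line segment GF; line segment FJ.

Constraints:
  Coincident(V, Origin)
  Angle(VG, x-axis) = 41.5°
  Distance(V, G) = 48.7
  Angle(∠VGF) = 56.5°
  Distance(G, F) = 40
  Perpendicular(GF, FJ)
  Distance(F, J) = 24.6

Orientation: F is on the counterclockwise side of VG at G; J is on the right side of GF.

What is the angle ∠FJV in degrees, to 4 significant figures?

11.38°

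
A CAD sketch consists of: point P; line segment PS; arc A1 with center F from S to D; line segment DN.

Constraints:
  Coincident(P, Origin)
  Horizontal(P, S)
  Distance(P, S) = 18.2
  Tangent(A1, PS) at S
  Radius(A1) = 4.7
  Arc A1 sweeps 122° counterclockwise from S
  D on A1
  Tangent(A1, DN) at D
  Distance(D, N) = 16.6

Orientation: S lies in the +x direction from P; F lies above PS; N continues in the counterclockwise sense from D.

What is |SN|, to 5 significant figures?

21.806

On A1, S sits at bearing -90° from F; a 122° counterclockwise sweep puts D at bearing 32°, so D = F + 4.7·(cos 32°, sin 32°) = (22.186, 7.1906). Since A1 is tangent to DN there, FD ⟂ DN, so DN runs along (−sin 32°, cos 32°); with |DN| = 16.6, N = (13.389, 21.268). Then |SN| = |N − S| = 21.806.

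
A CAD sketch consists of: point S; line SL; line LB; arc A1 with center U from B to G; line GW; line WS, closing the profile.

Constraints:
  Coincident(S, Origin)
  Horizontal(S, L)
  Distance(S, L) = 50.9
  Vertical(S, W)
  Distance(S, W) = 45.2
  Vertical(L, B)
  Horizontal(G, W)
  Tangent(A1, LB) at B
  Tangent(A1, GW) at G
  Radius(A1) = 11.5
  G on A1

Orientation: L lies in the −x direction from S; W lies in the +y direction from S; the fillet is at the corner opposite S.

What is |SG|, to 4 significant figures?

59.96

The virtual corner opposite S is at (-50.90, 45.20). Tangency of A1 to LB means the radius UB is perpendicular to LB and tangency of A1 to GW means the radius UG is perpendicular to GW, with radius 11.5, so the center U sits 11.5 in from both sides at U = (-39.40, 33.70). That places the tangent points at B = (-50.90, 33.70) on LB and G = (-39.40, 45.20) on GW. Then |SG| = |G − S| = 59.96.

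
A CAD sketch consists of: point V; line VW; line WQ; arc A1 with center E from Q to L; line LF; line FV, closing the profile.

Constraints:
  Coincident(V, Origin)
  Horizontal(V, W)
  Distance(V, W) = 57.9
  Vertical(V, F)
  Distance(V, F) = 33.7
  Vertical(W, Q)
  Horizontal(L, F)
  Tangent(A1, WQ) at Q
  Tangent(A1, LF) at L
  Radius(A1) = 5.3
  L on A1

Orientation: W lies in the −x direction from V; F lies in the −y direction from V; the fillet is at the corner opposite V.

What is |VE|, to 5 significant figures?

59.777

V is at the origin; VW is horizontal with |VW| = 57.9 and W on the −x side, so W = (-57.900, 0.0000). VF is vertical with |VF| = 33.7 and F on the −y side, so F = (0.0000, -33.700). The virtual corner opposite V is at (-57.900, -33.700). Since A1 is tangent to WQ there, EQ ⟂ WQ and A1 meets LF tangentially, so EL is at right angles to LF, with radius 5.3, so the center E sits 5.3 in from both sides at E = (-52.600, -28.400). Then |VE| = |E − V| = 59.777.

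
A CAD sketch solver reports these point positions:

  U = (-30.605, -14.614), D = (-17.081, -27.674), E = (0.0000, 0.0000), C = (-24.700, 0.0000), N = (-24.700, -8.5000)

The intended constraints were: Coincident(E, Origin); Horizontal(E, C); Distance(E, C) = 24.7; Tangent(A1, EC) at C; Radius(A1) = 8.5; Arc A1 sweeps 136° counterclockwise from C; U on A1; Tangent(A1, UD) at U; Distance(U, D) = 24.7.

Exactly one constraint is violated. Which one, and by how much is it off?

Distance(U, D) = 24.7 — off by 5.90.

E = (0.00, 0.00) ✓; E.y = 0.00, C.y = 0.00 ✓; |EC| = 24.70 ✓; ∠(NC, CE) = 90.00° ✓; |NC| = 8.500 ✓; bearing(N→U) − bearing(N→C) = 136.0° ✓; |NU| = 8.500 ✓; ∠(NU, UD) = 90.00° ✓; |UD| = 18.80 ✗.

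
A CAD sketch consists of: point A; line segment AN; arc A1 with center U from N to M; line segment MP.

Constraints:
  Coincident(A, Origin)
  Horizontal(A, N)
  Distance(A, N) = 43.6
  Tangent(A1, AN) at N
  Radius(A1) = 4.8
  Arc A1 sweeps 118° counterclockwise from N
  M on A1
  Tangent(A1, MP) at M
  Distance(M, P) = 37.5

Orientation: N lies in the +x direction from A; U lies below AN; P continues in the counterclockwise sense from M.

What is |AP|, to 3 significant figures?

69.7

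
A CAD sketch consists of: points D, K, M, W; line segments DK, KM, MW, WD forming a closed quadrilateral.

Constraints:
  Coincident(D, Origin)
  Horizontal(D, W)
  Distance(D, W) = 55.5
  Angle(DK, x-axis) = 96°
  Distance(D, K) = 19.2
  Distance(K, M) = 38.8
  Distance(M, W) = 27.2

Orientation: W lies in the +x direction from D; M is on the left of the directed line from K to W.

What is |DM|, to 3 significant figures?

41.7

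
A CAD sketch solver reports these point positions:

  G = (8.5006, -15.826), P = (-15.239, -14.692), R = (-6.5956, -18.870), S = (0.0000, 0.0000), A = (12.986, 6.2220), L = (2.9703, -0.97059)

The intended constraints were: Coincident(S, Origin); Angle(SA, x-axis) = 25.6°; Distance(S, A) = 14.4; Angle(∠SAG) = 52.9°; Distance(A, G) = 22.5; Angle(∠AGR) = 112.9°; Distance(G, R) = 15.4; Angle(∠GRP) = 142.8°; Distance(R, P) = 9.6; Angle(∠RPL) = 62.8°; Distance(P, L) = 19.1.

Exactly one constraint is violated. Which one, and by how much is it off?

Distance(P, L) = 19.1 — off by 3.70.

S = (0.00, 0.00) ✓; SA at 25.60° ✓; |SA| = 14.40 ✓; ∠SAG = 52.90° ✓; |AG| = 22.50 ✓; ∠AGR = 112.9° ✓; |GR| = 15.40 ✓; ∠GRP = 142.8° ✓; |RP| = 9.600 ✓; ∠RPL = 62.80° ✓; |PL| = 22.80 ✗.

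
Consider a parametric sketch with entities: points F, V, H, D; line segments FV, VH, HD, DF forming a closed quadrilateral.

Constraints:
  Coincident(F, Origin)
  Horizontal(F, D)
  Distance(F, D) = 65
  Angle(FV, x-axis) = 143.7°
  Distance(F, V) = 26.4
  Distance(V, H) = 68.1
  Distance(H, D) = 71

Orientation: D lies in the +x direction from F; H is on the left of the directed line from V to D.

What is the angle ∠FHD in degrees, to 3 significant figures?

55.7°

F is at the origin; F and D share the same y with |FD| = 65.0 and D in +x, so D = (65.0, 0). FV runs at 143.7° with |FV| = 26.4, so V = (-21.3, 15.6). H is determined by |VH| = 68.1 and |HD| = 71.0 together: it lies at the intersection of circle(V, 68.1) and circle(D, 71.0). With |VD| = 87.7, the foot of the radical line on VD is 41.5 from V and the perpendicular offset is √(68.1² − 41.5²) = 54.0. Taking the left-of-VD solution: H = (29.2, 61.3).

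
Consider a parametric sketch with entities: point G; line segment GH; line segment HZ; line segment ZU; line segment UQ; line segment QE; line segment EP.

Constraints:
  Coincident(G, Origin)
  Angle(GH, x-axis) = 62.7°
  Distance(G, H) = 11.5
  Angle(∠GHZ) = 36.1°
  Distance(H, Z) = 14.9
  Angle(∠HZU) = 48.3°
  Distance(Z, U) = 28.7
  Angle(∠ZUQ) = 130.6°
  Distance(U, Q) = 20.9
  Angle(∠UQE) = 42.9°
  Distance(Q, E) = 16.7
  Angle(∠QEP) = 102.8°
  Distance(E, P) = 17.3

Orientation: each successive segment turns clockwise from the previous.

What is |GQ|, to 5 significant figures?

37.217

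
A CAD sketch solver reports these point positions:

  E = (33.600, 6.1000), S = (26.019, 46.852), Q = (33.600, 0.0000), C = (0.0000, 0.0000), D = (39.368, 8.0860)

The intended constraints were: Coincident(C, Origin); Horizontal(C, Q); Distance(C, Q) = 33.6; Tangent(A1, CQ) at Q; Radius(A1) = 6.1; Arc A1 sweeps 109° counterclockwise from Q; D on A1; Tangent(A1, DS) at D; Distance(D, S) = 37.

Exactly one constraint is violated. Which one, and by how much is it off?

Distance(D, S) = 37 — off by 4.00.

C = (0.00, 0.00) ✓; C.y = 0.00, Q.y = 0.00 ✓; |CQ| = 33.60 ✓; ∠(EQ, QC) = 90.00° ✓; |EQ| = 6.100 ✓; bearing(E→D) − bearing(E→Q) = 109.0° ✓; |ED| = 6.100 ✓; ∠(ED, DS) = 90.00° ✓; |DS| = 41.00 ✗.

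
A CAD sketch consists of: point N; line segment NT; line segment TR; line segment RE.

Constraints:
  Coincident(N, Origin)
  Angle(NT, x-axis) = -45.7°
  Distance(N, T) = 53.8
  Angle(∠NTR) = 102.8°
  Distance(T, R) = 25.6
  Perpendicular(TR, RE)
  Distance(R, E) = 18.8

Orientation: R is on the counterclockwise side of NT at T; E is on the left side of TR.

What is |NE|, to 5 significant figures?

50.407

N is at the origin; NT runs at -45.7° with length 53.8, so T = 53.8·(cos -45.7°, sin -45.7°) = (37.575, -38.504). ∠NTR = 102.8°, so TR runs at -45.7° + (180° − 102.8°) = 31.500° from the x-axis; with |TR| = 25.6, R = T + 25.6·(cos 31.500°, sin 31.500°) = (59.402, -25.128). The perpendicularity gives RE at right angles to TR; with |RE| = 18.8 on the left of TR, E = R + 18.8·(-0.52250, 0.85264) = (49.579, -9.0987). Then |NE| = |E − N| = 50.407.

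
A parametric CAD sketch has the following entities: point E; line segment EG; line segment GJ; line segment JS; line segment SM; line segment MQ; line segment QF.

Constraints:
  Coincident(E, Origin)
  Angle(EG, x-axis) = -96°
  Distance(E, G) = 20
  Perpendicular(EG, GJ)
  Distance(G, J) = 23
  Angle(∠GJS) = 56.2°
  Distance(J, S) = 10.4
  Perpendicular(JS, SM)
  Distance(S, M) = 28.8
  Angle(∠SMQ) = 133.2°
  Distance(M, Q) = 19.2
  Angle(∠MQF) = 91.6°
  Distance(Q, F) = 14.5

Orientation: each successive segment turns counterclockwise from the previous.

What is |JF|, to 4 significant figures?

34.54

E is at the origin; EG runs at -96.0° with length 20.0, so G = (-2.091, -19.89). EG ⟂ GJ, so GJ runs at -6.000°; with |GJ| = 23.0, J = (20.78, -22.29). ∠GJS = 56.2° gives JS at 117.8° from the x-axis; with |JS| = 10.4, S = (15.93, -13.09). JS is perpendicular to SM, so SM runs at -152.2°; with |SM| = 28.8, M = (-9.543, -26.53). ∠SMQ = 133.2° gives MQ at -105.4° from the x-axis; with |MQ| = 19.2, Q = (-14.64, -45.04). ∠MQF = 91.6° gives QF at -17.00° from the x-axis; with |QF| = 14.5, F = (-0.7752, -49.28). Then |JF| = |F − J| = 34.54.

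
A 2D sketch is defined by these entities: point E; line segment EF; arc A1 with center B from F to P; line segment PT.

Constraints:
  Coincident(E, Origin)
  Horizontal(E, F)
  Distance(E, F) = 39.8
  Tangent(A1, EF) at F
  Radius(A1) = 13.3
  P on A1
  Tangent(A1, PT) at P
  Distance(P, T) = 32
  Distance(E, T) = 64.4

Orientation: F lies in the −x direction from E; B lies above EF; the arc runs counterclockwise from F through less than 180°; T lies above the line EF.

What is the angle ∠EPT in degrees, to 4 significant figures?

153.0°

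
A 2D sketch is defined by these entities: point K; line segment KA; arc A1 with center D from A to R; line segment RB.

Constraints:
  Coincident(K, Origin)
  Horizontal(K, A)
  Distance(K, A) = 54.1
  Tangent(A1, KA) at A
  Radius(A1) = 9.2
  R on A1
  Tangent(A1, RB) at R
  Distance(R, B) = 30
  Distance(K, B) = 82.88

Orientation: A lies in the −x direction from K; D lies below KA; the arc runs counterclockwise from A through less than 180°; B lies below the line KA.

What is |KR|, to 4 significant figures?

62.25

K is at the origin; K and A share the same y with |KA| = 54.1 and A on the −x side, so A = (-54.10, 0.000). A1 meets KA tangentially, so DA is at right angles to KA, so D = A + (0, -9.2) = (-54.10, -9.200). Since DR ⟂ RB (tangency), |DB| = √(9.2² + 30.0²) = 31.38 regardless of where R sits on A1. So B lies on both circle(K, 82.88) and circle(D, 31.38); the below-KA intersection is B = (-77.01, -30.65). R is the foot of the tangent from B: R = (-62.08, -4.623).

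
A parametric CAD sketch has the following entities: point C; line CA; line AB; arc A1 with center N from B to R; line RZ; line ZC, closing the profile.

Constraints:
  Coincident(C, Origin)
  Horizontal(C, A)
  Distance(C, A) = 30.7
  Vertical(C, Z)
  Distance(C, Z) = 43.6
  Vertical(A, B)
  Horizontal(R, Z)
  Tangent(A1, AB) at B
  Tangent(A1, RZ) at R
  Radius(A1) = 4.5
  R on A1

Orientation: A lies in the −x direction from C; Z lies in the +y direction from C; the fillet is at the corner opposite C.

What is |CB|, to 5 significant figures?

49.712

The virtual corner opposite C is at (-30.700, 43.600). The tangent condition forces NB to be normal to AB and tangency of A1 to RZ means the radius NR is perpendicular to RZ, with radius 4.5, so the center N sits 4.5 in from both sides at N = (-26.200, 39.100). That places the tangent points at B = (-30.700, 39.100) on AB and R = (-26.200, 43.600) on RZ. Then |CB| = |B − C| = 49.712.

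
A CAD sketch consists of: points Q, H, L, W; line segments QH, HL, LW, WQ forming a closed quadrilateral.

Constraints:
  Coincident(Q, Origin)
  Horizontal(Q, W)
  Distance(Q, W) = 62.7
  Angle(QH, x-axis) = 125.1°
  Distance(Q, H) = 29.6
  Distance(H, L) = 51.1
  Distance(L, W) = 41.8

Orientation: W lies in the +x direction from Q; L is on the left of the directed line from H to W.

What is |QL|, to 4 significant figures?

45.24

Q is at the origin; QW is horizontal with |QW| = 62.7 and W in +x, so W = (62.7, 0). QH runs at 125.1° with |QH| = 29.6, so H = (-17.02, 24.22). L is determined by |HL| = 51.1 and |LW| = 41.8 together: it lies at the intersection of circle(H, 51.1) and circle(W, 41.8). With |HW| = 83.32, the foot of the radical line on HW is 46.84 from H and the perpendicular offset is √(51.1² − 46.84²) = 20.42. Taking the left-of-HW solution: L = (33.74, 30.14).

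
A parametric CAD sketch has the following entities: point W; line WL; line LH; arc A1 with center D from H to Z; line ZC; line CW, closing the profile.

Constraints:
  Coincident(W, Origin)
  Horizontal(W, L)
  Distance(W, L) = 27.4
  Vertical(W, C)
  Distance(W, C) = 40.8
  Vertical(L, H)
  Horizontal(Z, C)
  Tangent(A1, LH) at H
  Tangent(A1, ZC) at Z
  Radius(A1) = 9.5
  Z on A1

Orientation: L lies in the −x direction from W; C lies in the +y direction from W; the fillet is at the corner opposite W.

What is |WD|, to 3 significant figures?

36.1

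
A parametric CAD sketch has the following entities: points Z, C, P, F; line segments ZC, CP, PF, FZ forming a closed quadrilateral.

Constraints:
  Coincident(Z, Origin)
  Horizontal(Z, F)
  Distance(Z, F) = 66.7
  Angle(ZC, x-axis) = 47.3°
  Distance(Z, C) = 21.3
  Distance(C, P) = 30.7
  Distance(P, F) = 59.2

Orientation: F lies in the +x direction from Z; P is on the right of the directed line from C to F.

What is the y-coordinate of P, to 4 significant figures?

-14.62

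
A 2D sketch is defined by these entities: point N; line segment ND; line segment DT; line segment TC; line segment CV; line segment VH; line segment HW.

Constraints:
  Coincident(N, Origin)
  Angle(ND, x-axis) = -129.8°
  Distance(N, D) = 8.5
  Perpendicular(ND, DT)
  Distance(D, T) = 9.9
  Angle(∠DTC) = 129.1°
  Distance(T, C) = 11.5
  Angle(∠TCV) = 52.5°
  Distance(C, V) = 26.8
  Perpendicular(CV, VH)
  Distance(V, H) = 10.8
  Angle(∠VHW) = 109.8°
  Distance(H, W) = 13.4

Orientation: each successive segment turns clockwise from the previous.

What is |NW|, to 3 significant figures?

14.7

N is at the origin; ND runs at -129.8° with length 8.5, so D = (-5.44, -6.53). ND ⟂ DT, so DT runs at 140°; with |DT| = 9.9, T = (-13.0, -0.193). ∠DTC = 129.1° gives TC at 89.3° from the x-axis; with |TC| = 11.5, C = (-12.9, 11.3). ∠TCV = 52.5° gives CV at -38.2° from the x-axis; with |CV| = 26.8, V = (8.15, -5.27). The perpendicularity gives VH at right angles to CV, so VH runs at -128°; with |VH| = 10.8, H = (1.48, -13.8). ∠VHW = 109.8° gives HW at 162° from the x-axis; with |HW| = 13.4, W = (-11.2, -9.53). Then |NW| = |W − N| = 14.7.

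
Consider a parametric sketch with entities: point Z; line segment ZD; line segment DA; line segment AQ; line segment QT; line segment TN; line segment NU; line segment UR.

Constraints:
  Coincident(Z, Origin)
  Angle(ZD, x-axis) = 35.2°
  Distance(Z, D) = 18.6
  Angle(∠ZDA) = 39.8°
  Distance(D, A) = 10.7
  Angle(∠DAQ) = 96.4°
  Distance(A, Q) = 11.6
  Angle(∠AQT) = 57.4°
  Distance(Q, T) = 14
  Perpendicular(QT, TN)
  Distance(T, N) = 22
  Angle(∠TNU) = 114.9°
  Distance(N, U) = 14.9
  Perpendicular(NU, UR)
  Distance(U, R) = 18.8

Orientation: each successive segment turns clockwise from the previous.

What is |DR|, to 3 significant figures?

24.1

Z is at the origin; ZD runs at 35.2° with length 18.6, so D = (15.2, 10.7). ∠ZDA = 39.8° gives DA at -105° from the x-axis; with |DA| = 10.7, A = (12.4, 0.386). ∠DAQ = 96.4° gives AQ at 171° from the x-axis; with |AQ| = 11.6, Q = (0.960, 2.12). ∠AQT = 57.4° gives QT at 48.8° from the x-axis; with |QT| = 14.0, T = (10.2, 12.7). QT ⟂ TN, so TN runs at -41.2°; with |TN| = 22.0, N = (26.7, -1.84). ∠TNU = 114.9° gives NU at -106° from the x-axis; with |NU| = 14.9, U = (22.6, -16.1). NU ⟂ UR, so UR runs at 164°; with |UR| = 18.8, R = (4.51, -10.9). Then |DR| = |R − D| = 24.1.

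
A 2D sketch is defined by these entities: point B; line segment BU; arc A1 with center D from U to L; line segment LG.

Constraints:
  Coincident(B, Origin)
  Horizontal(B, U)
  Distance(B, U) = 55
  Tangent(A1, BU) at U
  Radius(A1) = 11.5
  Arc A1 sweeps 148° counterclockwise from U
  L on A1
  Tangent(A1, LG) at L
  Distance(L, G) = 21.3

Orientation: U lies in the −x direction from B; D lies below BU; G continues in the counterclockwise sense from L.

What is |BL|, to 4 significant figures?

64.69

B is at the origin; B and U share the same y with |BU| = 55.0 and U on the −x side, so U = (-55.00, 0.000). Since A1 is tangent to BU there, DU ⟂ BU, so D = U + (0, -11.5) = (-55.00, -11.50). On A1, U sits at bearing 90° from D; a 148° counterclockwise sweep puts L at bearing 238°, so L = D + 11.5·(cos 238°, sin 238°) = (-61.09, -21.25). Then |BL| = |L − B| = 64.69.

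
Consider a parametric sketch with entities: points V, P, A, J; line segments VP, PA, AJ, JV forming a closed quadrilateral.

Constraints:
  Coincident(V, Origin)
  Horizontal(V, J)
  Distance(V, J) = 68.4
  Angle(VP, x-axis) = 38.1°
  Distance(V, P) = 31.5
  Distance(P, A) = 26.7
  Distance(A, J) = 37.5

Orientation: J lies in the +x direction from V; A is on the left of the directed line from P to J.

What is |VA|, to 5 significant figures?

57.953

Checks: VP at 38.10° ✓; |PA| = 26.70 ✓; |AJ| = 37.50 ✓.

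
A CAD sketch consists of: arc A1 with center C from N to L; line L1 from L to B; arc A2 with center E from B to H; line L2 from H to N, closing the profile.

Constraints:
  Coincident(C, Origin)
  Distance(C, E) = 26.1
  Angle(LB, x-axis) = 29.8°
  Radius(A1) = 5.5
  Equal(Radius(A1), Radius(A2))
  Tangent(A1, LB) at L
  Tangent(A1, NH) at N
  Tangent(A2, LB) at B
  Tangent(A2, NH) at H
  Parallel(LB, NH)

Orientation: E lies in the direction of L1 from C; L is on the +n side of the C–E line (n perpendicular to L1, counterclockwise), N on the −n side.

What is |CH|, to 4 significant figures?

26.67

Tangency of A1 to both parallel lines with radius 5.5 puts L and N at C ± 5.5·n: L = (-2.733, 4.773), N = (2.733, -4.773). Equal radii place B and H the same way about E: B = E + 5.5·n = (19.92, 17.74), H = E − 5.5·n = (25.38, 8.198). Then |CH| = |H − C| = 26.67.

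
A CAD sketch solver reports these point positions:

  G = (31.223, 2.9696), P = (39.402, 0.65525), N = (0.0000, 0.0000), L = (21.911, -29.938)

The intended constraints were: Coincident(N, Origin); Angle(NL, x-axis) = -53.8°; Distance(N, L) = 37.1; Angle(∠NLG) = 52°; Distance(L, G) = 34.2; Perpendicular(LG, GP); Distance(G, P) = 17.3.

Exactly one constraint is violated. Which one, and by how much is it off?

Distance(G, P) = 17.3 — off by 8.80.

N = (0.00, 0.00) ✓; NL at -53.80° ✓; |NL| = 37.10 ✓; ∠NLG = 52.00° ✓; |LG| = 34.20 ✓; ∠(LG, GP) = 90.00° ✓; |GP| = 8.500 ✗.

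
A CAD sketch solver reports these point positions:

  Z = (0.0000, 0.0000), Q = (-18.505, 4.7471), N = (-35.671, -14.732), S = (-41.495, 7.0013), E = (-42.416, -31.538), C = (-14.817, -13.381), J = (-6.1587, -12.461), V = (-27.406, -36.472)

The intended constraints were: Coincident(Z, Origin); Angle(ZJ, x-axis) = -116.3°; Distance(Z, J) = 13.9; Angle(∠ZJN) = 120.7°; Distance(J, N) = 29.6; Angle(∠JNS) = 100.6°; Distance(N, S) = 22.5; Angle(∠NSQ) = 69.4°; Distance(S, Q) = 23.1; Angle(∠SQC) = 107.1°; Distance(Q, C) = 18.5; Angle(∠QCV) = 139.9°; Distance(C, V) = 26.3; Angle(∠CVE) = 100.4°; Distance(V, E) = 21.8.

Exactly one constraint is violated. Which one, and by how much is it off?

Distance(V, E) = 21.8 — off by 6.00.

Z = (0.00, 0.00) ✓; ZJ at -116.3° ✓; |ZJ| = 13.90 ✓; ∠ZJN = 120.7° ✓; |JN| = 29.60 ✓; ∠JNS = 100.6° ✓; |NS| = 22.50 ✓; ∠NSQ = 69.40° ✓; |SQ| = 23.10 ✓; ∠SQC = 107.1° ✓; |QC| = 18.50 ✓; ∠QCV = 139.9° ✓; |CV| = 26.30 ✓; ∠CVE = 100.4° ✓; |VE| = 15.80 ✗.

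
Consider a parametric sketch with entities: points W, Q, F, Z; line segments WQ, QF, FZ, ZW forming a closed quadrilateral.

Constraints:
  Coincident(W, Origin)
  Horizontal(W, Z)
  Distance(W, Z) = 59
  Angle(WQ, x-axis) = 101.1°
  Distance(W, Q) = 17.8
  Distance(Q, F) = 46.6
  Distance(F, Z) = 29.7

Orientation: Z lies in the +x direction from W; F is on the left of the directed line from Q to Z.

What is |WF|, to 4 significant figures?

49.27

Checks: |QF| = 46.60 ✓; |FZ| = 29.70 ✓.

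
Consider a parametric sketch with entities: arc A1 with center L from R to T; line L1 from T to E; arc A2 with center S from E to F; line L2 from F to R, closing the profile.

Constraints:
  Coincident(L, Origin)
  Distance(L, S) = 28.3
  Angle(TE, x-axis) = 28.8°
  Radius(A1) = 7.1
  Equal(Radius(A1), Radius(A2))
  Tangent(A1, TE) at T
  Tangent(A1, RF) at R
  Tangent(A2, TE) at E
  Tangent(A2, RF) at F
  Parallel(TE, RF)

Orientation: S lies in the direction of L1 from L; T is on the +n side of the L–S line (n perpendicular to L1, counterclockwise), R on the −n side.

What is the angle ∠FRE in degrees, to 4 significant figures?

26.65°

The slot axis is L1's direction at 28.8°, so u = (cos 28.8°, sin 28.8°) = (0.8763, 0.4818) and n = (−sin 28.8°, cos 28.8°) = (-0.4818, 0.8763). L is at the origin and S lies 28.3 along u from L, so S = 28.3·u = (24.80, 13.63). Tangency of A1 to both parallel lines with radius 7.1 puts T and R at L ± 7.1·n: T = (-3.420, 6.222), R = (3.420, -6.222). Equal radii place E and F the same way about S: E = S + 7.1·n = (21.38, 19.86), F = S − 7.1·n = (28.22, 7.412). Then cos ∠FRE = RF·RE / (|RF||RE|), giving 26.65°.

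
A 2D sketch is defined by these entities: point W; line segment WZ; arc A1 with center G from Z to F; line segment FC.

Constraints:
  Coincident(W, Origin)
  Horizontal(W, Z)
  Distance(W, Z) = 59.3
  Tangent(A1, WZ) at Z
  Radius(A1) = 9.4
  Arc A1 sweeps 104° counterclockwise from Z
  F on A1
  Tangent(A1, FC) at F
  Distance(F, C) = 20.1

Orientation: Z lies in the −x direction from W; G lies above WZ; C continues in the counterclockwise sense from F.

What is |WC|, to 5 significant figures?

63.258

On A1, Z sits at bearing -90° from G; a 104° counterclockwise sweep puts F at bearing 14°, so F = G + 9.4·(cos 14°, sin 14°) = (-50.179, 11.674). Since A1 is tangent to FC there, GF ⟂ FC, so FC runs along (−sin 14°, cos 14°); with |FC| = 20.1, C = (-55.042, 31.177). Then |WC| = |C − W| = 63.258.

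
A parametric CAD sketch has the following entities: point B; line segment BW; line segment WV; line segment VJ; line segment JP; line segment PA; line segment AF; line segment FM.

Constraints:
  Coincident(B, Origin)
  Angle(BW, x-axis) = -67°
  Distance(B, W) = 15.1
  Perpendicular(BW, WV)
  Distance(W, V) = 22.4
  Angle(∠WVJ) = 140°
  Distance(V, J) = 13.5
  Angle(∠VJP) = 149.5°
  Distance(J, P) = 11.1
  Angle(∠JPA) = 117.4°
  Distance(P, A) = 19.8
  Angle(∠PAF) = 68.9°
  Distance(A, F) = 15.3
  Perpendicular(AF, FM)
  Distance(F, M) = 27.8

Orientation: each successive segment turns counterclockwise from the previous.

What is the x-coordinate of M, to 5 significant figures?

40.888

B is at the origin; BW runs at -67.0° with length 15.1, so W = (5.9000, -13.900). BW is perpendicular to WV, so WV runs at 23.000°; with |WV| = 22.4, V = (26.519, -5.1472). ∠WVJ = 140.0° gives VJ at 63.000° from the x-axis; with |VJ| = 13.5, J = (32.648, 6.8813). ∠VJP = 149.5° gives JP at 93.500° from the x-axis; with |JP| = 11.1, P = (31.971, 17.961). ∠JPA = 117.4° gives PA at 156.10° from the x-axis; with |PA| = 19.8, A = (13.868, 25.982). ∠PAF = 68.9° gives AF at -92.800° from the x-axis; with |AF| = 15.3, F = (13.121, 10.701). AF is perpendicular to FM, so FM runs at -2.8000°; with |FM| = 27.8, M = (40.888, 9.3427). So M.x = 40.888.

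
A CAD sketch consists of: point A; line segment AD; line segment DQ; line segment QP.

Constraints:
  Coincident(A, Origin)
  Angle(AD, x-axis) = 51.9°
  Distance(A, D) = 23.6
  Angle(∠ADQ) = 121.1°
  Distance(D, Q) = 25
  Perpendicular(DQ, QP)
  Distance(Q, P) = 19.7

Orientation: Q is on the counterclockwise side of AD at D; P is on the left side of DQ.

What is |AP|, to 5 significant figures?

37.194

A is at the origin; AD runs at 51.9° with length 23.6, so D = 23.6·(cos 51.9°, sin 51.9°) = (14.562, 18.572). ∠ADQ = 121.1°, so DQ runs at 51.9° + (180° − 121.1°) = 110.80° from the x-axis; with |DQ| = 25.0, Q = D + 25.0·(cos 110.80°, sin 110.80°) = (5.6844, 41.942). The perpendicularity gives QP at right angles to DQ; with |QP| = 19.7 on the left of DQ, P = Q + 19.7·(-0.93483, -0.35511) = (-12.732, 34.947). Then |AP| = |P − A| = 37.194.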